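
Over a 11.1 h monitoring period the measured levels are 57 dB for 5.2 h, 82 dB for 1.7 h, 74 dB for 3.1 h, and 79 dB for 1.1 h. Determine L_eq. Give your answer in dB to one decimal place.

76.0 dB

The energy average is taken in the linear domain: L_eq = 10·log₁₀[(Σ tᵢ·10^(Lᵢ/10))/T], T = 11.1 h.
Σ tᵢ·10^(Lᵢ/10) = 5.2·10^(57/10) + 1.7·10^(82/10) + 3.1·10^(74/10) + 1.1·10^(79/10) = 4.373e+08.
L_eq = 10·log₁₀(4.373e+08/11.1) = 75.95 dB.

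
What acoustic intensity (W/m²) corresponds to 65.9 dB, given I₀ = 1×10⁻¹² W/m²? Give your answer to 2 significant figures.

L = 10·log₁₀(I/I₀) ⇒ I = I₀·10^(L/10) = 10⁻¹² × 10^6.59.

3.9e-06 W/m²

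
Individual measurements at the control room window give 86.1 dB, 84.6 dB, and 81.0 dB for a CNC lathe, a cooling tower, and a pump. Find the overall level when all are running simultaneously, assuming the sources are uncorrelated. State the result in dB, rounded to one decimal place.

89.1 dB

For uncorrelated sources the intensities add, so convert each level to linear form, sum, and take 10·log₁₀ of the total.
Σ 10^(L/10) = 10^(86.1/10) + 10^(84.6/10) + 10^(81.0/10) = 8.217e+08.
L_total = 10·log₁₀(8.217e+08) = 89.15 dB.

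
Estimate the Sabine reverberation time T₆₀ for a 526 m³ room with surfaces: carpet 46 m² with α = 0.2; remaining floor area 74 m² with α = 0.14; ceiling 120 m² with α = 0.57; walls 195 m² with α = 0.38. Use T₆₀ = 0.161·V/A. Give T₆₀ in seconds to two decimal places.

A = Σ Sᵢαᵢ = 46·0.2 + 74·0.14 + 120·0.57 + 195·0.38 = 162.06 m².
T₆₀ = 0.161·V/A = 0.161·526/162.06 = 0.523 s.

0.52 s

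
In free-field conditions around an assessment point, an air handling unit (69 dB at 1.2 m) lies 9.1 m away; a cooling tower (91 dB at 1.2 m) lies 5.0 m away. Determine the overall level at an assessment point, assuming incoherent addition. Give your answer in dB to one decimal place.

78.6 dB

First find each source's level at the receiver (point-source: −20·log₁₀(r/r_ref)), then combine on an intensity basis.
air handling unit: 69 − 20·log₁₀(9.1/1.2) = 69 − 17.60 = 51.40 dB.
cooling tower: 91 − 20·log₁₀(5.0/1.2) = 91 − 12.40 = 78.60 dB.
Σ 10^(L/10) = 7.265e+07 → L_total = 10·log₁₀(7.265e+07) = 78.61 dB.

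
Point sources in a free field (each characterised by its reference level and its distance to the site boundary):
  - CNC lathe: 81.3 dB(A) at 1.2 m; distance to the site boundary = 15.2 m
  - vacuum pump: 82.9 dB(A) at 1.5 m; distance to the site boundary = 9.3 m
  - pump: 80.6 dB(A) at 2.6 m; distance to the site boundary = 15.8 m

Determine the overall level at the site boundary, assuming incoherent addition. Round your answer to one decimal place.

69.6 dB(A)

Apply inverse-square spreading to bring every level to the receiver, then sum 10^(L/10).
CNC lathe: 81.3 − 20·log₁₀(15.2/1.2) = 81.3 − 22.05 = 59.25 dB(A).
vacuum pump: 82.9 − 20·log₁₀(9.3/1.5) = 82.9 − 15.85 = 67.05 dB(A).
pump: 80.6 − 20·log₁₀(15.8/2.6) = 80.6 − 15.67 = 64.93 dB(A).
Σ 10^(L/10) = 9.022e+06 → L_total = 10·log₁₀(9.022e+06) = 69.55 dB(A).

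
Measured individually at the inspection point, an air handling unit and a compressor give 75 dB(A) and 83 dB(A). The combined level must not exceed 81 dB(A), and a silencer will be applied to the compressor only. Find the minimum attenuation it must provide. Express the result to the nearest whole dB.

3 dB

Fixed contribution from the other source: Σ 10^(L/10) = 10^(75/10) = 3.162e+07 (75.00 dB(A)).
The limit corresponds to 10^(81/10) = 1.259e+08; subtracting the fixed part leaves 9.427e+07 for the compressor, i.e. 79.74 dB(A).
So the compressor must be reduced from 83 to 79.74 dB(A): IL = 3.26 dB.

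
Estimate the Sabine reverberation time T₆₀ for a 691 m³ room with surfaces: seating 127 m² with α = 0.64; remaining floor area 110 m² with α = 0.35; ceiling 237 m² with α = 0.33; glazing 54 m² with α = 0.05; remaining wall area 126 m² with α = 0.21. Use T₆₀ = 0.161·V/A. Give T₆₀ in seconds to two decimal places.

A = Σ Sᵢαᵢ = 127·0.64 + 110·0.35 + 237·0.33 + 54·0.05 + 126·0.21 = 227.15 m².
T₆₀ = 0.161 × 691 / 227.15 = 0.490 s.

0.49 s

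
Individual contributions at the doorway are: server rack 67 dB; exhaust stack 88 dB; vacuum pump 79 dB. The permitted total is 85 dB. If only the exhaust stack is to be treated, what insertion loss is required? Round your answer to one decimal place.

4.3 dB

Fixed contribution from the other sources: Σ 10^(L/10) = 10^(67/10) + 10^(79/10) = 8.444e+07 (79.27 dB).
To meet 85 dB overall, the treated exhaust stack may contribute at most 10^(85/10) − 8.444e+07 = 2.318e+08, i.e. 83.65 dB.
Required insertion loss = 88 − 83.65 = 4.35 dB.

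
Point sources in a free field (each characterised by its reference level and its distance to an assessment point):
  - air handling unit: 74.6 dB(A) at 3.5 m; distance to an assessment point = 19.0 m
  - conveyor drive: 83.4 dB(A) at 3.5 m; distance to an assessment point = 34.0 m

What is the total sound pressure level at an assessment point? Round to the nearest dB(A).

First find each source's level at the receiver (point-source: −20·log₁₀(r/r_ref)), then combine on an intensity basis.
air handling unit: 74.6 − 20·log₁₀(19.0/3.5) = 74.6 − 14.69 = 59.91 dB(A).
conveyor drive: 83.4 − 20·log₁₀(34.0/3.5) = 83.4 − 19.75 = 63.65 dB(A).
Σ 10^(L/10) = 3.297e+06 → L_total = 10·log₁₀(3.297e+06) = 65.18 dB(A).

65 dB(A)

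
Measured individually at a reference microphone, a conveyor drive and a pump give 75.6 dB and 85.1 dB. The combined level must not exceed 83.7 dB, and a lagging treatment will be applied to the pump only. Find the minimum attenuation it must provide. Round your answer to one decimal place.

Everything except the pump sums to 10^(75.6/10) = 3.631e+07 in linear terms, 75.60 dB.
To meet 83.7 dB overall, the treated pump may contribute at most 10^(83.7/10) − 3.631e+07 = 1.981e+08, i.e. 82.97 dB.
So the pump must be reduced from 85.1 to 82.97 dB: IL = 2.13 dB.

2.1 dB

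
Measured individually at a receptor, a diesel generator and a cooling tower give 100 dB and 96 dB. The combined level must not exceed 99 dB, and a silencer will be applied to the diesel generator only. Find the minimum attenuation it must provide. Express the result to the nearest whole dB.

4 dB

Everything except the diesel generator sums to 10^(96/10) = 3.981e+09 in linear terms, 96.00 dB.
The limit corresponds to 10^(99/10) = 7.943e+09; subtracting the fixed part leaves 3.962e+09 for the diesel generator, i.e. 95.98 dB.
So the diesel generator must be reduced from 100 to 95.98 dB: IL = 4.02 dB.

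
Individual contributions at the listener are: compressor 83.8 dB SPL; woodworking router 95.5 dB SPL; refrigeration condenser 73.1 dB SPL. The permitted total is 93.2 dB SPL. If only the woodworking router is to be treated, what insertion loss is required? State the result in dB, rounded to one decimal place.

Fixed contribution from the other sources: Σ 10^(L/10) = 10^(83.8/10) + 10^(73.1/10) = 2.603e+08 (84.15 dB SPL).
To meet 93.2 dB SPL overall, the treated woodworking router may contribute at most 10^(93.2/10) − 2.603e+08 = 1.829e+09, i.e. 92.62 dB SPL.
So the woodworking router must be reduced from 95.5 to 92.62 dB SPL: IL = 2.88 dB.

2.9 dB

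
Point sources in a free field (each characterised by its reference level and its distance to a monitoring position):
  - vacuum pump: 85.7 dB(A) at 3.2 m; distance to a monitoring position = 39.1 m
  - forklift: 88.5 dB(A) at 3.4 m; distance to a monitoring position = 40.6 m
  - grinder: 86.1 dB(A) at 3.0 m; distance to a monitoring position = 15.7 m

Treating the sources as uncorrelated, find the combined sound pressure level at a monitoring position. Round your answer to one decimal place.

First find each source's level at the receiver (point-source: −20·log₁₀(r/r_ref)), then combine on an intensity basis.
vacuum pump: 85.7 − 20·log₁₀(39.1/3.2) = 85.7 − 21.74 = 63.96 dB(A).
forklift: 88.5 − 20·log₁₀(40.6/3.4) = 88.5 − 21.54 = 66.96 dB(A).
grinder: 86.1 − 20·log₁₀(15.7/3.0) = 86.1 − 14.38 = 71.72 dB(A).
Σ 10^(L/10) = 2.233e+07 → L_total = 10·log₁₀(2.233e+07) = 73.49 dB(A).

73.5 dB(A)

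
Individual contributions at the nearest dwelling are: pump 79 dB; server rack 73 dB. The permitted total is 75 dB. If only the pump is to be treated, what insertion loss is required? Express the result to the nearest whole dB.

8 dB

Fixed contribution from the other source: Σ 10^(L/10) = 10^(73/10) = 1.995e+07 (73.00 dB).
To meet 75 dB overall, the treated pump may contribute at most 10^(75/10) − 1.995e+07 = 1.167e+07, i.e. 70.67 dB.
Required insertion loss = 79 − 70.67 = 8.33 dB.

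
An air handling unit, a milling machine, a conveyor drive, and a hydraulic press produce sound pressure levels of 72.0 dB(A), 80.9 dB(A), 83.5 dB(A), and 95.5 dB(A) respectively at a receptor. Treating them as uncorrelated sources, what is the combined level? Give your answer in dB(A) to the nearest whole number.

Incoherent sources combine by intensity addition: L_total = 10·log₁₀(Σ 10^(L_i/10)).
Σ 10^(L/10) = 10^(72.0/10) + 10^(80.9/10) + 10^(83.5/10) + 10^(95.5/10) = 3.911e+09.
L_total = 10·log₁₀(3.911e+09) = 95.92 dB(A).

96 dB(A)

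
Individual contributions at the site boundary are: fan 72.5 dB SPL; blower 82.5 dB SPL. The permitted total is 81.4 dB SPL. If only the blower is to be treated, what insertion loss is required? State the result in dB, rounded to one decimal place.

1.7 dB

Everything except the blower sums to 10^(72.5/10) = 1.778e+07 in linear terms, 72.50 dB SPL.
To meet 81.4 dB SPL overall, the treated blower may contribute at most 10^(81.4/10) − 1.778e+07 = 1.203e+08, i.e. 80.80 dB SPL.
So the blower must be reduced from 82.5 to 80.80 dB SPL: IL = 1.70 dB.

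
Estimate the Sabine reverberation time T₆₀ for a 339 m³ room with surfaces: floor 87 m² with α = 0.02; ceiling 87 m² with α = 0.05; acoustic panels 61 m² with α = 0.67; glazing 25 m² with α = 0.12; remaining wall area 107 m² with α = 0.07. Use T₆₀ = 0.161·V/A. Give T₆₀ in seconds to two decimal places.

A = Σ Sᵢαᵢ = 87·0.02 + 87·0.05 + 61·0.67 + 25·0.12 + 107·0.07 = 57.45 m².
T₆₀ = 0.161·V/A = 0.161·339/57.45 = 0.950 s.

0.95 s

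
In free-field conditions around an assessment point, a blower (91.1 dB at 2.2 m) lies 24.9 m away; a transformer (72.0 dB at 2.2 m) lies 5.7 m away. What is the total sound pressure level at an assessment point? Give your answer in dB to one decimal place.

70.9 dB

Propagate each source to the receiver with L = L_ref − 20·log₁₀(r/r_ref), then add intensities.
blower: 91.1 − 20·log₁₀(24.9/2.2) = 91.1 − 21.08 = 70.02 dB.
transformer: 72.0 − 20·log₁₀(5.7/2.2) = 72.0 − 8.27 = 63.73 dB.
Σ 10^(L/10) = 1.242e+07 → L_total = 10·log₁₀(1.242e+07) = 70.94 dB.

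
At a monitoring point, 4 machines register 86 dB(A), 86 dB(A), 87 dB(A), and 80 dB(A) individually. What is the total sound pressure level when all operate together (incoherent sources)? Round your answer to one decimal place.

91.5 dB(A)

Incoherent sources combine by intensity addition: L_total = 10·log₁₀(Σ 10^(L_i/10)).
Σ 10^(L/10) = 10^(86/10) + 10^(86/10) + 10^(87/10) + 10^(80/10) = 1.397e+09.
L_total = 10·log₁₀(1.397e+09) = 91.45 dB(A).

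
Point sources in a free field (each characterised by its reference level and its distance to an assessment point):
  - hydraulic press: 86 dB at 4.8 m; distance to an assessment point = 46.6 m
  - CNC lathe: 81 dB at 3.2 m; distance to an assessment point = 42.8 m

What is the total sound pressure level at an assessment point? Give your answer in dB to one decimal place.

66.9 dB

Apply inverse-square spreading to bring every level to the receiver, then sum 10^(L/10).
hydraulic press: 86 − 20·log₁₀(46.6/4.8) = 86 − 19.74 = 66.26 dB.
CNC lathe: 81 − 20·log₁₀(42.8/3.2) = 81 − 22.53 = 58.47 dB.
Σ 10^(L/10) = 4.928e+06 → L_total = 10·log₁₀(4.928e+06) = 66.93 dB.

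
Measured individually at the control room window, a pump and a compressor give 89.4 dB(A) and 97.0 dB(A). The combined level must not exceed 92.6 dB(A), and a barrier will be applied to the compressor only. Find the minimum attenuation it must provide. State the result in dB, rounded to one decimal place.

Everything except the compressor sums to 10^(89.4/10) = 8.710e+08 in linear terms, 89.40 dB(A).
To meet 92.6 dB(A) overall, the treated compressor may contribute at most 10^(92.6/10) − 8.710e+08 = 9.487e+08, i.e. 89.77 dB(A).
Required insertion loss = 97.0 − 89.77 = 7.23 dB.

7.2 dB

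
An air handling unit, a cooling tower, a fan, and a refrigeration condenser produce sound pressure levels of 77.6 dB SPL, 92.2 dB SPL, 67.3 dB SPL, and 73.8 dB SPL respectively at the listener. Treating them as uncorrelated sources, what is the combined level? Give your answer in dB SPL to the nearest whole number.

92 dB SPL

Incoherent sources combine by intensity addition: L_total = 10·log₁₀(Σ 10^(L_i/10)).
Σ 10^(L/10) = 10^(77.6/10) + 10^(92.2/10) + 10^(67.3/10) + 10^(73.8/10) = 1.746e+09.
L_total = 10·log₁₀(1.746e+09) = 92.42 dB SPL.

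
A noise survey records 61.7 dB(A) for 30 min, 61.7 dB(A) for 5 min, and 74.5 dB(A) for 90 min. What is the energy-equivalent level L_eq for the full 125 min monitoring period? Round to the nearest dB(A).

L_eq = 10·log₁₀[(1/T)·Σ tᵢ·10^(Lᵢ/10)] with T = 125 min.
Σ tᵢ·10^(Lᵢ/10) = 30·10^(61.7/10) + 5·10^(61.7/10) + 90·10^(74.5/10) = 2.588e+09.
L_eq = 10·log₁₀(2.588e+09/125) = 73.16 dB(A).

73 dB(A)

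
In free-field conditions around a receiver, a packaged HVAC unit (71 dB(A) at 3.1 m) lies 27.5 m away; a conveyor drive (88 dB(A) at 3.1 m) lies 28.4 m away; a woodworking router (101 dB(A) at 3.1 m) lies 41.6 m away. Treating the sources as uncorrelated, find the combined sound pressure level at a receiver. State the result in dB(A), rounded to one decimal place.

78.9 dB(A)

First find each source's level at the receiver (point-source: −20·log₁₀(r/r_ref)), then combine on an intensity basis.
packaged HVAC unit: 71 − 20·log₁₀(27.5/3.1) = 71 − 18.96 = 52.04 dB(A).
conveyor drive: 88 − 20·log₁₀(28.4/3.1) = 88 − 19.24 = 68.76 dB(A).
woodworking router: 101 − 20·log₁₀(41.6/3.1) = 101 − 22.55 = 78.45 dB(A).
Σ 10^(L/10) = 7.759e+07 → L_total = 10·log₁₀(7.759e+07) = 78.90 dB(A).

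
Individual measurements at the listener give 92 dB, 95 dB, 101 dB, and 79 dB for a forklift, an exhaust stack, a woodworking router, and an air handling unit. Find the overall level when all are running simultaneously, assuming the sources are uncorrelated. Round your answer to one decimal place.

Incoherent sources combine by intensity addition: L_total = 10·log₁₀(Σ 10^(L_i/10)).
Σ 10^(L/10) = 10^(92/10) + 10^(95/10) + 10^(101/10) + 10^(79/10) = 1.742e+10.
L_total = 10·log₁₀(1.742e+10) = 102.41 dB.

102.4 dB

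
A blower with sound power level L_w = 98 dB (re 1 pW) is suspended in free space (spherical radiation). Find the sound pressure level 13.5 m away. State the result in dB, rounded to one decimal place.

64.4 dB

Free-field spherical radiation: L_p = L_w − 10·log₁₀(4π·r²), r = 13.5 m.
4π·r² = 2290 m², 10·log₁₀ of that is 33.599 dB.
L_p = 98 − 33.599 = 64.40 dB.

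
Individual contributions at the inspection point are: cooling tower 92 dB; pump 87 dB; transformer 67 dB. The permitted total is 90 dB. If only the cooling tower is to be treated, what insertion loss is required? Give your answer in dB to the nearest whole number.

Everything except the cooling tower sums to 10^(87/10) + 10^(67/10) = 5.062e+08 in linear terms, 87.04 dB.
To meet 90 dB overall, the treated cooling tower may contribute at most 10^(90/10) − 5.062e+08 = 4.938e+08, i.e. 86.94 dB.
Required insertion loss = 92 − 86.94 = 5.06 dB.

5 dB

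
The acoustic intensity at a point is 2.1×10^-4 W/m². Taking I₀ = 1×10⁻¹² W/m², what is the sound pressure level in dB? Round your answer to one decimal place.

L = 10·log₁₀(I/I₀) = 10·log₁₀(2.1×10^-4/10⁻¹²) = 10·log₁₀(2.1×10^8).
L = 10·(0.3222 + 8) = 83.22 dB.

83.2 dB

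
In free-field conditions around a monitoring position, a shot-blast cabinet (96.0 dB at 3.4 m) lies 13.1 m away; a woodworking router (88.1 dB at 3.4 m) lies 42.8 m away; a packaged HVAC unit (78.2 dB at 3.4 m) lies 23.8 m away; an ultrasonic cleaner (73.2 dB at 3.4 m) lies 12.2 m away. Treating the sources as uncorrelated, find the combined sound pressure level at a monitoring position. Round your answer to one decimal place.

First find each source's level at the receiver (point-source: −20·log₁₀(r/r_ref)), then combine on an intensity basis.
shot-blast cabinet: 96.0 − 20·log₁₀(13.1/3.4) = 96.0 − 11.72 = 84.28 dB.
woodworking router: 88.1 − 20·log₁₀(42.8/3.4) = 88.1 − 22.00 = 66.10 dB.
packaged HVAC unit: 78.2 − 20·log₁₀(23.8/3.4) = 78.2 − 16.90 = 61.30 dB.
ultrasonic cleaner: 73.2 − 20·log₁₀(12.2/3.4) = 73.2 − 11.10 = 62.10 dB.
Σ 10^(L/10) = 2.752e+08 → L_total = 10·log₁₀(2.752e+08) = 84.40 dB.

84.4 dB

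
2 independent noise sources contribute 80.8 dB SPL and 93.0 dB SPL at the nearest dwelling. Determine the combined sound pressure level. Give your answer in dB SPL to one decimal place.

93.3 dB SPL

For uncorrelated sources the intensities add, so convert each level to linear form, sum, and take 10·log₁₀ of the total.
Σ 10^(L/10) = 10^(80.8/10) + 10^(93.0/10) = 2.115e+09.
L_total = 10·log₁₀(2.115e+09) = 93.25 dB SPL.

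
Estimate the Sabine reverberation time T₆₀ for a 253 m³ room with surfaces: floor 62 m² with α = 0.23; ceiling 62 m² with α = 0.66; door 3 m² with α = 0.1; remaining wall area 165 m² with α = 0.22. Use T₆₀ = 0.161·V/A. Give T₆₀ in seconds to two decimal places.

0.44 s

Total absorption A = 62·0.23 + 62·0.66 + 3·0.1 + 165·0.22 = 91.78 m² sabins.
T₆₀ = 0.161 × 253 / 91.78 = 0.444 s.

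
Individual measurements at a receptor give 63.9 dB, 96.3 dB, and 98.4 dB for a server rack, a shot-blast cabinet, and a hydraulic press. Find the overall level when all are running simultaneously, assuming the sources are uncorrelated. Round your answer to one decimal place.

For uncorrelated sources the intensities add, so convert each level to linear form, sum, and take 10·log₁₀ of the total.
Σ 10^(L/10) = 10^(63.9/10) + 10^(96.3/10) + 10^(98.4/10) = 1.119e+10.
L_total = 10·log₁₀(1.119e+10) = 100.49 dB.

100.5 dB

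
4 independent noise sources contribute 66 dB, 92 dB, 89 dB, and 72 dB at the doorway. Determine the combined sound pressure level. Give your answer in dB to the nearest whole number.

Incoherent sources combine by intensity addition: L_total = 10·log₁₀(Σ 10^(L_i/10)).
Σ 10^(L/10) = 10^(66/10) + 10^(92/10) + 10^(89/10) + 10^(72/10) = 2.399e+09.
L_total = 10·log₁₀(2.399e+09) = 93.80 dB.

94 dB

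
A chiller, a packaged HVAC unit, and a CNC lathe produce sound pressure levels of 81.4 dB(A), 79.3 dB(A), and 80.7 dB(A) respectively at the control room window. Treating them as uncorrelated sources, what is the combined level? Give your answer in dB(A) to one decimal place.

85.3 dB(A)

For uncorrelated sources the intensities add, so convert each level to linear form, sum, and take 10·log₁₀ of the total.
Σ 10^(L/10) = 10^(81.4/10) + 10^(79.3/10) + 10^(80.7/10) = 3.406e+08.
L_total = 10·log₁₀(3.406e+08) = 85.32 dB(A).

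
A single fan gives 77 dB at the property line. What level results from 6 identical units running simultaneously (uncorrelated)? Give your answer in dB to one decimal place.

N identical incoherent sources raise the level by 10·log₁₀ N.
L_total = 77 + 10·log₁₀(6) = 77 + 7.782 = 84.78 dB.

84.8 dB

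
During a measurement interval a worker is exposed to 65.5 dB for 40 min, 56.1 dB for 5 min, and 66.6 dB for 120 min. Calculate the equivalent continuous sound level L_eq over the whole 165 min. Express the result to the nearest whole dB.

66 dB

Weight each interval's intensity by its duration and average over T = 165 min:
Σ tᵢ·10^(Lᵢ/10) = 40·10^(65.5/10) + 5·10^(56.1/10) + 120·10^(66.6/10) = 6.925e+08.
L_eq = 10·log₁₀(6.925e+08/165) = 66.23 dB.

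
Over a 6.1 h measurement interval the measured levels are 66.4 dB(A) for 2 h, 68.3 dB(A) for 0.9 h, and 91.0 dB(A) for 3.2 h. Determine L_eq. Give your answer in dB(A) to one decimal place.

88.2 dB(A)

The energy average is taken in the linear domain: L_eq = 10·log₁₀[(Σ tᵢ·10^(Lᵢ/10))/T], T = 6.1 h.
Σ tᵢ·10^(Lᵢ/10) = 2·10^(66.4/10) + 0.9·10^(68.3/10) + 3.2·10^(91.0/10) = 4.043e+09.
L_eq = 10·log₁₀(4.043e+09/6.1) = 88.21 dB(A).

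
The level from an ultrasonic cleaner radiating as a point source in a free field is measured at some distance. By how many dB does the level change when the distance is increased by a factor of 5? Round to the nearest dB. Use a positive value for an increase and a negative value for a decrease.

-14 dB

With spherical spreading the level changes by −20·log₁₀(r₂/r₁).
ΔL = −20·log₁₀(5) = -13.98 dB.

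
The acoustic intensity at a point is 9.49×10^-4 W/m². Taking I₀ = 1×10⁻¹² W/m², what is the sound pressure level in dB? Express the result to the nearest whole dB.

90 dB

I/I₀ = 9.49×10^-4/10⁻¹² = 9.49×10^8, and L = 10·log₁₀(I/I₀).
L = 10·(0.9773 + 8) = 89.77 dB.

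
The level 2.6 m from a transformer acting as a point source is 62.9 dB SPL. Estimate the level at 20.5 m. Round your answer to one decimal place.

Point-source attenuation: ΔL = 20·log₁₀(r₂/r₁) = 20·log₁₀(20.5/2.6) = 17.936 dB.
L₂ = 62.9 − 20·log₁₀(20.5/2.6) = 62.9 − 17.936 = 44.96 dB SPL.

45.0 dB SPL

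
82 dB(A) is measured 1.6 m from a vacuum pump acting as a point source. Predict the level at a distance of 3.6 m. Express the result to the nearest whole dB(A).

75 dB(A)

Point-source attenuation: ΔL = 20·log₁₀(r₂/r₁) = 20·log₁₀(3.6/1.6) = 7.044 dB.
L₂ = 82 − 20·log₁₀(3.6/1.6) = 82 − 7.044 = 74.96 dB(A).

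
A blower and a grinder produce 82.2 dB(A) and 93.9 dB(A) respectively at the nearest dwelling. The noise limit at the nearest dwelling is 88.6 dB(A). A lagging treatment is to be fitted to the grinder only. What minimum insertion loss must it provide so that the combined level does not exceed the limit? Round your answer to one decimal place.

6.4 dB

Fixed contribution from the other source: Σ 10^(L/10) = 10^(82.2/10) = 1.660e+08 (82.20 dB(A)).
To meet 88.6 dB(A) overall, the treated grinder may contribute at most 10^(88.6/10) − 1.660e+08 = 5.585e+08, i.e. 87.47 dB(A).
Required insertion loss = 93.9 − 87.47 = 6.43 dB.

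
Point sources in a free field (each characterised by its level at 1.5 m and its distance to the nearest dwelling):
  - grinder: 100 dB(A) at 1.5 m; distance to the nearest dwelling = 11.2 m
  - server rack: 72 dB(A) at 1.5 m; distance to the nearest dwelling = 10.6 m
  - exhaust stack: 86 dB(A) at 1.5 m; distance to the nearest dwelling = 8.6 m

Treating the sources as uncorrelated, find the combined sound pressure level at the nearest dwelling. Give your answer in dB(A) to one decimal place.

82.8 dB(A)

First find each source's level at the receiver (point-source: −20·log₁₀(r/r_ref)), then combine on an intensity basis.
grinder: 100 − 20·log₁₀(11.2/1.5) = 100 − 17.46 = 82.54 dB(A).
server rack: 72 − 20·log₁₀(10.6/1.5) = 72 − 16.98 = 55.02 dB(A).
exhaust stack: 86 − 20·log₁₀(8.6/1.5) = 86 − 15.17 = 70.83 dB(A).
Σ 10^(L/10) = 1.918e+08 → L_total = 10·log₁₀(1.918e+08) = 82.83 dB(A).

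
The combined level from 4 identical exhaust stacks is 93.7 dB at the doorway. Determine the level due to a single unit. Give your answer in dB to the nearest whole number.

Dividing the total intensity by 4 lowers the level by 10·log₁₀ 4 = 6.021 dB: L₁ = 93.7 − 6.021.

88 dB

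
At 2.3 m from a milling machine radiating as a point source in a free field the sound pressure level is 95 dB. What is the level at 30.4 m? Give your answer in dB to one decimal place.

For a point source, L₂ = L₁ − 20·log₁₀(r₂/r₁).
L₂ = 95 − 20·log₁₀(30.4/2.3) = 95 − 22.423 = 72.58 dB.

72.6 dB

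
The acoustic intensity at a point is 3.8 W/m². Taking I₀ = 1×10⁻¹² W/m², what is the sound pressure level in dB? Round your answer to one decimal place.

125.8 dB

I/I₀ = 3.8/10⁻¹² = 3.8×10^12, and L = 10·log₁₀(I/I₀).
L = 10·(0.5798 + 12) = 125.80 dB.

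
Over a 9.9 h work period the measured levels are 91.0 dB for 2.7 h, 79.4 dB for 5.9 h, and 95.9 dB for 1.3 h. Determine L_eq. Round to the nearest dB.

L_eq = 10·log₁₀[(1/T)·Σ tᵢ·10^(Lᵢ/10)] with T = 9.9 h.
Σ tᵢ·10^(Lᵢ/10) = 2.7·10^(91.0/10) + 5.9·10^(79.4/10) + 1.3·10^(95.9/10) = 8.971e+09.
L_eq = 10·log₁₀(8.971e+09/9.9) = 89.57 dB.

90 dB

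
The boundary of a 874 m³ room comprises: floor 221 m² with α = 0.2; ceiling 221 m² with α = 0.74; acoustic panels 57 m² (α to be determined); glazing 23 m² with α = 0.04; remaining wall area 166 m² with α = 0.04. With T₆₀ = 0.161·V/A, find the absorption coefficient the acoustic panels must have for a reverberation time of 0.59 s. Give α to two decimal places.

Required total absorption A = 0.161·874/0.59 = 238.50 m².
Absorption from the other surfaces = 221·0.2 + 221·0.74 + 23·0.04 + 166·0.04 = 215.30 m², so the acoustic panels must supply 23.20 m² over 57 m².
α = 23.20/57 = 0.407.

0.41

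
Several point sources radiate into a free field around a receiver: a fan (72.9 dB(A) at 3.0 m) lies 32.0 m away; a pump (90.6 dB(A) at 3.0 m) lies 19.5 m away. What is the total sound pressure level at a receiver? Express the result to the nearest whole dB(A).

74 dB(A)

Apply inverse-square spreading to bring every level to the receiver, then sum 10^(L/10).
fan: 72.9 − 20·log₁₀(32.0/3.0) = 72.9 − 20.56 = 52.34 dB(A).
pump: 90.6 − 20·log₁₀(19.5/3.0) = 90.6 − 16.26 = 74.34 dB(A).
Σ 10^(L/10) = 2.735e+07 → L_total = 10·log₁₀(2.735e+07) = 74.37 dB(A).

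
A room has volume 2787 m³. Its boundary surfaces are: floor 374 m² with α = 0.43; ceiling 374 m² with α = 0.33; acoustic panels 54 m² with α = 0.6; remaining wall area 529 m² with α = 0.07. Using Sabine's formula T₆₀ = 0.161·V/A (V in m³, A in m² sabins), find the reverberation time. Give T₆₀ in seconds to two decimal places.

Total absorption A = 374·0.43 + 374·0.33 + 54·0.6 + 529·0.07 = 353.67 m² sabins.
T₆₀ = 0.161·V/A = 0.161·2787/353.67 = 1.269 s.

1.27 s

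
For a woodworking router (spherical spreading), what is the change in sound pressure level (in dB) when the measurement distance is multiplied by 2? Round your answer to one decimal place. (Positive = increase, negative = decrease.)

With spherical spreading the level changes by −20·log₁₀(r₂/r₁).
ΔL = −20·log₁₀(2) = -6.02 dB.

-6.0 dB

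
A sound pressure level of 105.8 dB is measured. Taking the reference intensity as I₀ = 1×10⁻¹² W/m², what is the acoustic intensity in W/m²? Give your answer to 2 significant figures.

0.038 W/m²

L = 10·log₁₀(I/I₀) ⇒ I = I₀·10^(L/10) = 10⁻¹² × 10^10.58.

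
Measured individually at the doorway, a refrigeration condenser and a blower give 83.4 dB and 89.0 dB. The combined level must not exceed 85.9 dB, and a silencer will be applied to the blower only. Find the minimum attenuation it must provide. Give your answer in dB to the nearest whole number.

Fixed contribution from the other source: Σ 10^(L/10) = 10^(83.4/10) = 2.188e+08 (83.40 dB).
The limit corresponds to 10^(85.9/10) = 3.890e+08; subtracting the fixed part leaves 1.703e+08 for the blower, i.e. 82.31 dB.
Required insertion loss = 89.0 − 82.31 = 6.69 dB.

7 dB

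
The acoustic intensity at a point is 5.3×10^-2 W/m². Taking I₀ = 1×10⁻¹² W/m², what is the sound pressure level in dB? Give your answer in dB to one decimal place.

107.2 dB

I/I₀ = 5.3×10^-2/10⁻¹² = 5.3×10^10, and L = 10·log₁₀(I/I₀).
L = 10·(0.7243 + 10) = 107.24 dB.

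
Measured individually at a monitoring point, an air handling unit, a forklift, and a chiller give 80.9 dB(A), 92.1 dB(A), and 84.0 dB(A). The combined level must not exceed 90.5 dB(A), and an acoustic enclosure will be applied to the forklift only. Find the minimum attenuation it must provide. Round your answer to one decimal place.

3.4 dB

Everything except the forklift sums to 10^(80.9/10) + 10^(84.0/10) = 3.742e+08 in linear terms, 85.73 dB(A).
To meet 90.5 dB(A) overall, the treated forklift may contribute at most 10^(90.5/10) − 3.742e+08 = 7.478e+08, i.e. 88.74 dB(A).
Required insertion loss = 92.1 − 88.74 = 3.36 dB.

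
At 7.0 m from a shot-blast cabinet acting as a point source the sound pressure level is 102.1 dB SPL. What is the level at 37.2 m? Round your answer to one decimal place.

Point-source attenuation: ΔL = 20·log₁₀(r₂/r₁) = 20·log₁₀(37.2/7.0) = 14.509 dB.
L₂ = 102.1 − 20·log₁₀(37.2/7.0) = 102.1 − 14.509 = 87.59 dB SPL.

87.6 dB SPL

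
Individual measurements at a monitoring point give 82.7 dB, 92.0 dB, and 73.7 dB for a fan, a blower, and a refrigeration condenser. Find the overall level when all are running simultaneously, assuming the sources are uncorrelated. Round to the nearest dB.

93 dB

Incoherent sources combine by intensity addition: L_total = 10·log₁₀(Σ 10^(L_i/10)).
Σ 10^(L/10) = 10^(82.7/10) + 10^(92.0/10) + 10^(73.7/10) = 1.795e+09.
L_total = 10·log₁₀(1.795e+09) = 92.54 dB.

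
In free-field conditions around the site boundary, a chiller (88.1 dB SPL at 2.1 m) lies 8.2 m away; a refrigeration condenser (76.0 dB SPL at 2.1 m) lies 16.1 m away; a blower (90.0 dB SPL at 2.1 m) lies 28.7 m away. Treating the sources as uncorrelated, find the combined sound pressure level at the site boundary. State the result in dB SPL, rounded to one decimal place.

Apply inverse-square spreading to bring every level to the receiver, then sum 10^(L/10).
chiller: 88.1 − 20·log₁₀(8.2/2.1) = 88.1 − 11.83 = 76.27 dB SPL.
refrigeration condenser: 76.0 − 20·log₁₀(16.1/2.1) = 76.0 − 17.69 = 58.31 dB SPL.
blower: 90.0 − 20·log₁₀(28.7/2.1) = 90.0 − 22.71 = 67.29 dB SPL.
Σ 10^(L/10) = 4.838e+07 → L_total = 10·log₁₀(4.838e+07) = 76.85 dB SPL.

76.8 dB SPL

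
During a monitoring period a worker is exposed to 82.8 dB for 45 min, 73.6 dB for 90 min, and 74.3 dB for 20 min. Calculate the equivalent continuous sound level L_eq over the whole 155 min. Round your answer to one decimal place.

78.6 dB

L_eq = 10·log₁₀[(1/T)·Σ tᵢ·10^(Lᵢ/10)] with T = 155 min.
Σ tᵢ·10^(Lᵢ/10) = 45·10^(82.8/10) + 90·10^(73.6/10) + 20·10^(74.3/10) = 1.117e+10.
L_eq = 10·log₁₀(1.117e+10/155) = 78.58 dB.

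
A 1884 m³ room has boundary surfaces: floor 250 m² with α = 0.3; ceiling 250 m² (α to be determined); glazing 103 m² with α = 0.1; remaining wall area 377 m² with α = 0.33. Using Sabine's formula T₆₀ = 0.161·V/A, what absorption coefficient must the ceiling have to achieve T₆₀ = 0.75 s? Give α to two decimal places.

Required total absorption A = 0.161·1884/0.75 = 404.43 m².
Absorption from the other surfaces = 250·0.3 + 103·0.1 + 377·0.33 = 209.71 m², so the ceiling must supply 194.72 m² over 250 m².
α = 194.72/250 = 0.779.

0.78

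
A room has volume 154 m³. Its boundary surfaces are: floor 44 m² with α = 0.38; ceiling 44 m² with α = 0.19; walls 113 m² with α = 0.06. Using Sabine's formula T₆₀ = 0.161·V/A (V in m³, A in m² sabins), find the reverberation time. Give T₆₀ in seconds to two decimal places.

0.78 s

Summing Sᵢαᵢ: 44·0.38 + 44·0.19 + 113·0.06 = 31.86 m².
T₆₀ = 0.161 × 154 / 31.86 = 0.778 s.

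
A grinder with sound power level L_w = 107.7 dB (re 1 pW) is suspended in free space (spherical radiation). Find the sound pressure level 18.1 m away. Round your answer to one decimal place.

The power spreads over a sphere of area 4π·r², so L_p = L_w − 10·log₁₀(4π·r²).
4π·r² = 4117 m², 10·log₁₀ of that is 36.146 dB.
L_p = 107.7 − 36.146 = 71.55 dB.

71.6 dB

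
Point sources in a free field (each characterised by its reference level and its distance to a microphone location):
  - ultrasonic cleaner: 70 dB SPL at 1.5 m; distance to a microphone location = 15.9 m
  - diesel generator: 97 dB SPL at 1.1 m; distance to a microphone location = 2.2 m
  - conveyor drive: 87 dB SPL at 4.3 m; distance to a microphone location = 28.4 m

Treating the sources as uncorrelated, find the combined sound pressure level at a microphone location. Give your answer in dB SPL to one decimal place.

Apply inverse-square spreading to bring every level to the receiver, then sum 10^(L/10).
ultrasonic cleaner: 70 − 20·log₁₀(15.9/1.5) = 70 − 20.51 = 49.49 dB SPL.
diesel generator: 97 − 20·log₁₀(2.2/1.1) = 97 − 6.02 = 90.98 dB SPL.
conveyor drive: 87 − 20·log₁₀(28.4/4.3) = 87 − 16.40 = 70.60 dB SPL.
Σ 10^(L/10) = 1.265e+09 → L_total = 10·log₁₀(1.265e+09) = 91.02 dB SPL.

91.0 dB SPL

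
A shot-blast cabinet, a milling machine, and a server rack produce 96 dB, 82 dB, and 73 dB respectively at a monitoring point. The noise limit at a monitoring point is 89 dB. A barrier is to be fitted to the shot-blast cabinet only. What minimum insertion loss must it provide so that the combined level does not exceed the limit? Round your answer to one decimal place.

Everything except the shot-blast cabinet sums to 10^(82/10) + 10^(73/10) = 1.784e+08 in linear terms, 82.51 dB.
To meet 89 dB overall, the treated shot-blast cabinet may contribute at most 10^(89/10) − 1.784e+08 = 6.159e+08, i.e. 87.90 dB.
So the shot-blast cabinet must be reduced from 96 to 87.90 dB: IL = 8.10 dB.

8.1 dB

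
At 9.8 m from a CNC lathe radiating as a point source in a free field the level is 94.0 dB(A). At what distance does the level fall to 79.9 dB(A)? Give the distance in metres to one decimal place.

The 14.1 dB drop corresponds to a distance ratio of 10^(14.1/20) for a point source.
r₂ = 9.8·10^((94.0−79.9)/20) = 9.8·10^(14.1/20) = 49.69 m.

49.7 m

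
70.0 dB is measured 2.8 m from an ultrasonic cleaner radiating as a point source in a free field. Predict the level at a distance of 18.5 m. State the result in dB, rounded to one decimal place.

Point-source attenuation: ΔL = 20·log₁₀(r₂/r₁) = 20·log₁₀(18.5/2.8) = 16.400 dB.
L₂ = 70.0 − 20·log₁₀(18.5/2.8) = 70.0 − 16.400 = 53.60 dB.

53.6 dB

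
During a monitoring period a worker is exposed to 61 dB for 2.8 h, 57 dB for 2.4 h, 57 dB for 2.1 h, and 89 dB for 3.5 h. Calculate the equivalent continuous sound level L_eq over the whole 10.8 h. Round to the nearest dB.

The energy average is taken in the linear domain: L_eq = 10·log₁₀[(Σ tᵢ·10^(Lᵢ/10))/T], T = 10.8 h.
Σ tᵢ·10^(Lᵢ/10) = 2.8·10^(61/10) + 2.4·10^(57/10) + 2.1·10^(57/10) + 3.5·10^(89/10) = 2.786e+09.
L_eq = 10·log₁₀(2.786e+09/10.8) = 84.12 dB.

84 dB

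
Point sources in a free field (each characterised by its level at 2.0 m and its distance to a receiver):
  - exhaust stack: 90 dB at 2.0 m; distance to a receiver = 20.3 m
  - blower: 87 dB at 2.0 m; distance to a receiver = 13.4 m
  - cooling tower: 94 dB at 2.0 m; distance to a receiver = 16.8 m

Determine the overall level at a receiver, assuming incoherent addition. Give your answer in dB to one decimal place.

Apply inverse-square spreading to bring every level to the receiver, then sum 10^(L/10).
exhaust stack: 90 − 20·log₁₀(20.3/2.0) = 90 − 20.13 = 69.87 dB.
blower: 87 − 20·log₁₀(13.4/2.0) = 87 − 16.52 = 70.48 dB.
cooling tower: 94 − 20·log₁₀(16.8/2.0) = 94 − 18.49 = 75.51 dB.
Σ 10^(L/10) = 5.647e+07 → L_total = 10·log₁₀(5.647e+07) = 77.52 dB.

77.5 dB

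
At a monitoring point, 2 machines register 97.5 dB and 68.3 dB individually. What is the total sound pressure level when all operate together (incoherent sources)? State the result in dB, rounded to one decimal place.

Incoherent sources combine by intensity addition: L_total = 10·log₁₀(Σ 10^(L_i/10)).
Σ 10^(L/10) = 10^(97.5/10) + 10^(68.3/10) = 5.630e+09.
L_total = 10·log₁₀(5.630e+09) = 97.51 dB.

97.5 dB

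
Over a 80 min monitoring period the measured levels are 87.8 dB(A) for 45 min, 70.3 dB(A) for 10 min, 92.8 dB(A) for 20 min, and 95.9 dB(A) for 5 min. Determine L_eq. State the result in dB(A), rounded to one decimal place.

The energy average is taken in the linear domain: L_eq = 10·log₁₀[(Σ tᵢ·10^(Lᵢ/10))/T], T = 80 min.
Σ tᵢ·10^(Lᵢ/10) = 45·10^(87.8/10) + 10·10^(70.3/10) + 20·10^(92.8/10) + 5·10^(95.9/10) = 8.478e+10.
L_eq = 10·log₁₀(8.478e+10/80) = 90.25 dB(A).

90.3 dB(A)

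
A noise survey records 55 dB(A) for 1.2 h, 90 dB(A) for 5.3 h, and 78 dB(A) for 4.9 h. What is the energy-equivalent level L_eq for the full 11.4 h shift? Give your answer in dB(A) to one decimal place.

86.9 dB(A)

The energy average is taken in the linear domain: L_eq = 10·log₁₀[(Σ tᵢ·10^(Lᵢ/10))/T], T = 11.4 h.
Σ tᵢ·10^(Lᵢ/10) = 1.2·10^(55/10) + 5.3·10^(90/10) + 4.9·10^(78/10) = 5.610e+09.
L_eq = 10·log₁₀(5.610e+09/11.4) = 86.92 dB(A).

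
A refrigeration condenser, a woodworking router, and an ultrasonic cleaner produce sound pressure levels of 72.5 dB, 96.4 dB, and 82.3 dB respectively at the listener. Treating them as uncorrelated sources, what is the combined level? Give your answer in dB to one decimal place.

96.6 dB

For uncorrelated sources the intensities add, so convert each level to linear form, sum, and take 10·log₁₀ of the total.
Σ 10^(L/10) = 10^(72.5/10) + 10^(96.4/10) + 10^(82.3/10) = 4.553e+09.
L_total = 10·log₁₀(4.553e+09) = 96.58 dB.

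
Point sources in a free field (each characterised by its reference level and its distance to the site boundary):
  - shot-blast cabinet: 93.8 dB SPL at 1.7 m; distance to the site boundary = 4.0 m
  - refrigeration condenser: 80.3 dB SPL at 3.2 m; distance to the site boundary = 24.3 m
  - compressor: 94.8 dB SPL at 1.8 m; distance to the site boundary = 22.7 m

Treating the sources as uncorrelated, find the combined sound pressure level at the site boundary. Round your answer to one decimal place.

First find each source's level at the receiver (point-source: −20·log₁₀(r/r_ref)), then combine on an intensity basis.
shot-blast cabinet: 93.8 − 20·log₁₀(4.0/1.7) = 93.8 − 7.43 = 86.37 dB SPL.
refrigeration condenser: 80.3 − 20·log₁₀(24.3/3.2) = 80.3 − 17.61 = 62.69 dB SPL.
compressor: 94.8 − 20·log₁₀(22.7/1.8) = 94.8 − 22.02 = 72.78 dB SPL.
Σ 10^(L/10) = 4.541e+08 → L_total = 10·log₁₀(4.541e+08) = 86.57 dB SPL.

86.6 dB SPL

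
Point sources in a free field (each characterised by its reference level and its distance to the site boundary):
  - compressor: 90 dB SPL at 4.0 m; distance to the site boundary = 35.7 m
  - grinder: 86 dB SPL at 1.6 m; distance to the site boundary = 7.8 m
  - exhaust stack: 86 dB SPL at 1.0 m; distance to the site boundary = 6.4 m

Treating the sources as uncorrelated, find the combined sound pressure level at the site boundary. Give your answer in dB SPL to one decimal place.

75.9 dB SPL

Propagate each source to the receiver with L = L_ref − 20·log₁₀(r/r_ref), then add intensities.
compressor: 90 − 20·log₁₀(35.7/4.0) = 90 − 19.01 = 70.99 dB SPL.
grinder: 86 − 20·log₁₀(7.8/1.6) = 86 − 13.76 = 72.24 dB SPL.
exhaust stack: 86 − 20·log₁₀(6.4/1.0) = 86 − 16.12 = 69.88 dB SPL.
Σ 10^(L/10) = 3.902e+07 → L_total = 10·log₁₀(3.902e+07) = 75.91 dB SPL.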